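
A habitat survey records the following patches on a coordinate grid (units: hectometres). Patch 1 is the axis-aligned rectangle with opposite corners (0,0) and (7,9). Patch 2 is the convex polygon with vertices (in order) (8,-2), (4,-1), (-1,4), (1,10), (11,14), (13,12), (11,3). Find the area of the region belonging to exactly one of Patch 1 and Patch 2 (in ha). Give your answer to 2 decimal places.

|Patch 1| = 63, |Patch 2| = 142, |Patch 1∩Patch 2| = 57.8333.
|Patch 1 △ Patch 2| = |Patch 1| + |Patch 2| − 2·|Patch 1∩Patch 2| = 63 + 142 − 115.6667 = 89.33.

89.33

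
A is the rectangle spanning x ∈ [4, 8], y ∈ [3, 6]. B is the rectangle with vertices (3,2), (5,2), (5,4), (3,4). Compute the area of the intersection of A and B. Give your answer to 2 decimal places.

|A∩B|: x∈[4,5], y∈[3,4] → 1·1 = 1.

1.00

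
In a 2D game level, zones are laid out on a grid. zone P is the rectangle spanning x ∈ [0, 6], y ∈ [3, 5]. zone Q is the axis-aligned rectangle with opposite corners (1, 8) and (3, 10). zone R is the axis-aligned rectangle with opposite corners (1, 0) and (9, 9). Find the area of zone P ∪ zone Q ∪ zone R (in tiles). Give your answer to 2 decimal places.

By inclusion–exclusion:
Individual areas: |zone P| = 12, |zone Q| = 4, |zone R| = 72.
|zone P∩zone Q| = 0 (no overlap).
|zone P∩zone R|: x∈[1,6], y∈[3,5] → 5·2 = 10.
|zone Q∩zone R|: x∈[1,3], y∈[8,9] → 2·1 = 2.
|zone P∩zone Q∩zone R| = 0.
|zone P ∪ zone Q ∪ zone R| = 88 − 12 + 0 = 76.00.

76.00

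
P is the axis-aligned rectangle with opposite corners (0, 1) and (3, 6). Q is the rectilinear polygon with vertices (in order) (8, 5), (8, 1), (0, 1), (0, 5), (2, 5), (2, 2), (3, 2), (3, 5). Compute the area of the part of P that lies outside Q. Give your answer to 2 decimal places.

6.00

|P| = 15, |P∩Q| = 9.
|P ∖ Q| = |P| − |P∩Q| = 15 − 9 = 6.00.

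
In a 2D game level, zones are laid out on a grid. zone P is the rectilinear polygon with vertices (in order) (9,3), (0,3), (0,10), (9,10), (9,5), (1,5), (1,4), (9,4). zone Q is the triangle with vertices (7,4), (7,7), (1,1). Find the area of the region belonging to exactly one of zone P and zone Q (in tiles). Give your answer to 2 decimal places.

|zone P| = 55, |zone Q| = 9, |zone P∩zone Q| = 4.5.
|zone P △ zone Q| = |zone P| + |zone Q| − 2·|zone P∩zone Q| = 55 + 9 − 9 = 55.00.

55.00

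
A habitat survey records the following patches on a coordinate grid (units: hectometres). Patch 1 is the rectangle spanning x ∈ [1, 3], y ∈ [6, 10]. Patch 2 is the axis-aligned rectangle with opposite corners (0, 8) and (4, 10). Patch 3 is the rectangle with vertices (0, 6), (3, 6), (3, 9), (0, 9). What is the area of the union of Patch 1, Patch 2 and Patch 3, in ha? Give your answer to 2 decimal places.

By inclusion–exclusion:
Individual areas: |Patch 1| = 8, |Patch 2| = 8, |Patch 3| = 9.
|Patch 1∩Patch 2|: x∈[1,3], y∈[8,10] → 2·2 = 4.
|Patch 1∩Patch 3|: x∈[1,3], y∈[6,9] → 2·3 = 6.
|Patch 2∩Patch 3|: x∈[0,3], y∈[8,9] → 3·1 = 3.
|Patch 1∩Patch 2∩Patch 3| = 2.
|Patch 1 ∪ Patch 2 ∪ Patch 3| = 25 − 13 + 2 = 14.00.

14.00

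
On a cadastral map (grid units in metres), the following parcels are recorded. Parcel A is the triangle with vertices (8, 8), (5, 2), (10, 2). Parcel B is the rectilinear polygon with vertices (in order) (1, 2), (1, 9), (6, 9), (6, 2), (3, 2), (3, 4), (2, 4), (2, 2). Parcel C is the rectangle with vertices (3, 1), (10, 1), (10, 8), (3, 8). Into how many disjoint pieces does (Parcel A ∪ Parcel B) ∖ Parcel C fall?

(Parcel A ∪ Parcel B) ∖ Parcel C is a single connected region.

1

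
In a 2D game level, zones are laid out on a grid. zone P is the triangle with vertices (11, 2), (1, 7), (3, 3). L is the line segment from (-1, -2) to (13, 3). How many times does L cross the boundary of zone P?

The segment meets the boundary at (10.667,2.167), (10.407,2.074).

2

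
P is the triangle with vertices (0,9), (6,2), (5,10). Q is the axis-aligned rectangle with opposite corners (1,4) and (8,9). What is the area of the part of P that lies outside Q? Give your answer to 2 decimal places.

|P| = 20.5, |P∩Q| = 15.8899.
|P ∖ Q| = |P| − |P∩Q| = 20.5 − 15.8899 = 4.61.

4.61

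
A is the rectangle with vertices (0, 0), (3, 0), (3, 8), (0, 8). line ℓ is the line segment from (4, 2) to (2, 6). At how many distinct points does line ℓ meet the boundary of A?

The segment meets the boundary at (3,4).

1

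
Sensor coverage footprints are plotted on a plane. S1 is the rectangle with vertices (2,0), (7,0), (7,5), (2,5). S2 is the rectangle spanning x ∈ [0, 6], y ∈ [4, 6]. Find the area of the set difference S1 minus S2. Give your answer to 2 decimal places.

21.00

|S1∩S2|: x∈[2,6], y∈[4,5] → 4·1 = 4.
|S1| = 25.
|S1 ∖ S2| = |S1| − |S1∩S2| = 25 − 4 = 21.00.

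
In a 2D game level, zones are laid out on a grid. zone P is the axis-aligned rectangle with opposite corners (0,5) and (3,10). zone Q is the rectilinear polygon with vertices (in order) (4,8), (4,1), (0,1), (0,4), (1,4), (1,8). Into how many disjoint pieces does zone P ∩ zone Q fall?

zone P ∩ zone Q is a single connected region.

1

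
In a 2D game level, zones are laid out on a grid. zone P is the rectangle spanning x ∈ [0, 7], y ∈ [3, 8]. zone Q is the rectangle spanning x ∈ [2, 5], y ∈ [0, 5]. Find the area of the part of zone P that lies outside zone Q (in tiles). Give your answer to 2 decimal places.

|zone P∩zone Q|: x∈[2,5], y∈[3,5] → 3·2 = 6.
|zone P| = 35.
|zone P ∖ zone Q| = |zone P| − |zone P∩zone Q| = 35 − 6 = 29.00.

29.00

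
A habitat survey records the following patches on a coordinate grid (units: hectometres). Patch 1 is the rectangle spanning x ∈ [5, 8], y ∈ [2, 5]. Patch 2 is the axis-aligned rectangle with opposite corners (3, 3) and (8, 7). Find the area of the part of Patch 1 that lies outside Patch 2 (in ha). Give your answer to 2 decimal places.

|Patch 1∩Patch 2|: x∈[5,8], y∈[3,5] → 3·2 = 6.
|Patch 1| = 9.
|Patch 1 ∖ Patch 2| = |Patch 1| − |Patch 1∩Patch 2| = 9 − 6 = 3.00.

3.00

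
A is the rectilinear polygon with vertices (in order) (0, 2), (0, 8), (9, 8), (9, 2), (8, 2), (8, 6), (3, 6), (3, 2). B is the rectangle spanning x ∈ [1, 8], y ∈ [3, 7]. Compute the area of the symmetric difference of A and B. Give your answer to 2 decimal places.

36.00

|A| = 34, |B| = 28, |A∩B| = 13.
|A △ B| = |A| + |B| − 2·|A∩B| = 34 + 28 − 26 = 36.00.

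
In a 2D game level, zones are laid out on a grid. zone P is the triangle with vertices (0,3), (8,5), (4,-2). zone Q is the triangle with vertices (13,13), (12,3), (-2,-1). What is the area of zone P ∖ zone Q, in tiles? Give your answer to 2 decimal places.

7.20

|zone P| = 24, |zone P∩zone Q| = 16.7978.
|zone P ∖ zone Q| = |zone P| − |zone P∩zone Q| = 24 − 16.7978 = 7.20.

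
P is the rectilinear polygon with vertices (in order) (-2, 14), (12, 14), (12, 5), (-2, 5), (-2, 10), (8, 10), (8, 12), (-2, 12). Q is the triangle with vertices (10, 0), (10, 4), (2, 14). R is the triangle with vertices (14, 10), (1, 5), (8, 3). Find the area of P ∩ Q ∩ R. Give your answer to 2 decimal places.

3.94

The intersection is the polygon with vertices (6.036,6.937), (7.271,7.412), (9.2,5), (7.143,5).
By the shoelace formula its area is 3.94.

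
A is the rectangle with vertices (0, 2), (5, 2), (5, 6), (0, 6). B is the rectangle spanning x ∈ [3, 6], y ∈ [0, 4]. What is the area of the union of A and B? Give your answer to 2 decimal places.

28.00

By inclusion–exclusion:
Individual areas: |A| = 20, |B| = 12.
|A∩B|: x∈[3,5], y∈[2,4] → 2·2 = 4.
|A ∪ B| = 32 − 4 = 28.00.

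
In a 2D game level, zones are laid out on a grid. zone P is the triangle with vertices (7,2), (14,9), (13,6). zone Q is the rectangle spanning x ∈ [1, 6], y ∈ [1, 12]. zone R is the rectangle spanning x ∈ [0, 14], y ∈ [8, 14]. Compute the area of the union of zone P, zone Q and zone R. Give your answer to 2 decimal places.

125.67

By inclusion–exclusion:
Individual areas: |zone P| = 7, |zone Q| = 55, |zone R| = 84.
|zone P∩zone Q| = 0.
|zone P∩zone R| = 0.3333.
|zone Q∩zone R|: x∈[1,6], y∈[8,12] → 5·4 = 20.
|zone P∩zone Q∩zone R| = 0.
|zone P ∪ zone Q ∪ zone R| = 146 − 20.3333 + 0 = 125.67.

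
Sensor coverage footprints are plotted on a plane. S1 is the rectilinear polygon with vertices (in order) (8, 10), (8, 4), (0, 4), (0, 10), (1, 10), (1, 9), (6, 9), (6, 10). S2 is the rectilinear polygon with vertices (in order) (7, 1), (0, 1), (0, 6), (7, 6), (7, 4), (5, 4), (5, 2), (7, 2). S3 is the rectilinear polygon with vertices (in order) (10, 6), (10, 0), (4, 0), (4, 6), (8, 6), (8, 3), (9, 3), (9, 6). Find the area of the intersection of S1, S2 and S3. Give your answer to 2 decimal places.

6.00

The intersection is the polygon with vertices (4,4), (4,6), (7,6), (7,4), (5,4).
By the shoelace formula its area is 6.00.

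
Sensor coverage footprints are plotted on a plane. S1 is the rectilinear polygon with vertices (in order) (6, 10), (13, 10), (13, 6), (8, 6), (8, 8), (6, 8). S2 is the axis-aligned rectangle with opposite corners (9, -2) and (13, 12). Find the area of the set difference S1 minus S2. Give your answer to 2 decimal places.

8.00

|S1| = 24, |S1∩S2| = 16.
|S1 ∖ S2| = |S1| − |S1∩S2| = 24 − 16 = 8.00.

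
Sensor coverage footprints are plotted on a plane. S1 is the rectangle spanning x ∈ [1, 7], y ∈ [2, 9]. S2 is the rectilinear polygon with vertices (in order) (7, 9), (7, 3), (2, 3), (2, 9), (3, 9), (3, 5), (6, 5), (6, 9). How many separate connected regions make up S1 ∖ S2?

2

S1 ∖ S2 splits into 2 disjoint pieces (area 12, area 12).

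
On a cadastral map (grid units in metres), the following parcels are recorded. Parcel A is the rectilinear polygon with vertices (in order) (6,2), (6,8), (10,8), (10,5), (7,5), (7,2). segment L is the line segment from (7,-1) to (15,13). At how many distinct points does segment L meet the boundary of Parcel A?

0

The segment lies entirely outside Parcel A and never meets its boundary.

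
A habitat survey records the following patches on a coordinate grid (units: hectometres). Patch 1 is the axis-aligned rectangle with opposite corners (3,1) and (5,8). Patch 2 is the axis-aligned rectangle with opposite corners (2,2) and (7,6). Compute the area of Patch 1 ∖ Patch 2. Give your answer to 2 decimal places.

6.00

|Patch 1∩Patch 2|: x∈[3,5], y∈[2,6] → 2·4 = 8.
|Patch 1| = 14.
|Patch 1 ∖ Patch 2| = |Patch 1| − |Patch 1∩Patch 2| = 14 − 8 = 6.00.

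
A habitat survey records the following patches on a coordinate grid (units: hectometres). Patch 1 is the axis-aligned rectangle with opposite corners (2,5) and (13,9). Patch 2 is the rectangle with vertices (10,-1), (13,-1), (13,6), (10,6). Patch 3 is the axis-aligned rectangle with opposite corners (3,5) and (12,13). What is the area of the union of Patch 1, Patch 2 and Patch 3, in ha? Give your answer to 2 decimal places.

By inclusion–exclusion:
Individual areas: |Patch 1| = 44, |Patch 2| = 21, |Patch 3| = 72.
|Patch 1∩Patch 2|: x∈[10,13], y∈[5,6] → 3·1 = 3.
|Patch 1∩Patch 3|: x∈[3,12], y∈[5,9] → 9·4 = 36.
|Patch 2∩Patch 3|: x∈[10,12], y∈[5,6] → 2·1 = 2.
|Patch 1∩Patch 2∩Patch 3| = 2.
|Patch 1 ∪ Patch 2 ∪ Patch 3| = 137 − 41 + 2 = 98.00.

98.00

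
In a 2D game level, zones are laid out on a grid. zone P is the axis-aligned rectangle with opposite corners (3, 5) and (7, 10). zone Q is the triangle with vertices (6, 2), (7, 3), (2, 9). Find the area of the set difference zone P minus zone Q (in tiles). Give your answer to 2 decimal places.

18.18

|zone P| = 20, |zone P∩zone Q| = 1.8202.
|zone P ∖ zone Q| = |zone P| − |zone P∩zone Q| = 20 − 1.8202 = 18.18.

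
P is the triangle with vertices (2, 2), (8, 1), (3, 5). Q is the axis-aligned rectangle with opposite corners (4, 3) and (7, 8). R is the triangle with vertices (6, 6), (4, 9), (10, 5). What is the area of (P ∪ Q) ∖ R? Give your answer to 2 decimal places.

|P ∪ Q| = 23.6.
|(P ∪ Q) ∩ R| = 2.7083.
|(P ∪ Q) ∖ R| = 23.6 − 2.7083 = 20.89.

20.89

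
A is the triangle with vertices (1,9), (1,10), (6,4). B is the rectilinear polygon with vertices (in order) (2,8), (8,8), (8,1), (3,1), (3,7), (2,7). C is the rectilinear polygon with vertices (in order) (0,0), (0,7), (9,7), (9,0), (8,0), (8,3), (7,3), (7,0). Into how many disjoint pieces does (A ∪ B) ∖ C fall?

(A ∪ B) ∖ C splits into 2 disjoint pieces (area 7.1667, area 2).

2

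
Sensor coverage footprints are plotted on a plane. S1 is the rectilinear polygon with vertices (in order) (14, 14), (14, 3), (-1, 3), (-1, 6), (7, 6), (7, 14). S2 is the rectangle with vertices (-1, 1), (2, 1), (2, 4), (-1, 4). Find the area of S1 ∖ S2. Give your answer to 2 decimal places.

98.00

|S1| = 101, |S1∩S2| = 3.
|S1 ∖ S2| = |S1| − |S1∩S2| = 101 − 3 = 98.00.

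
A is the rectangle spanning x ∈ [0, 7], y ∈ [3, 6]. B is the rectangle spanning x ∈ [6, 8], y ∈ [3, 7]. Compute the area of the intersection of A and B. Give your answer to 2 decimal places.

|A∩B|: x∈[6,7], y∈[3,6] → 1·3 = 3.

3.00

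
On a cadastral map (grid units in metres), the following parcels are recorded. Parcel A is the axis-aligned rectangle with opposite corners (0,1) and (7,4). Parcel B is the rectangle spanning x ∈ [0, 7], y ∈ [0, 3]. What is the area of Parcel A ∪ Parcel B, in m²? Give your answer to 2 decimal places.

By inclusion–exclusion:
Individual areas: |Parcel A| = 21, |Parcel B| = 21.
|Parcel A∩Parcel B|: x∈[0,7], y∈[1,3] → 7·2 = 14.
|Parcel A ∪ Parcel B| = 42 − 14 = 28.00.

28.00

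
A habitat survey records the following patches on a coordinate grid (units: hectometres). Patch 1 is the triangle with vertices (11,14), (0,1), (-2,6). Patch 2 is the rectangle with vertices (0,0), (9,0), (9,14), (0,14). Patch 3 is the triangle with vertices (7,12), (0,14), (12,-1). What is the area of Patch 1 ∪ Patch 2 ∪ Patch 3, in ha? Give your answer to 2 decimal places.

139.44

By inclusion–exclusion:
Individual areas: |Patch 1| = 40.5, |Patch 2| = 126, |Patch 3| = 40.5.
|Patch 1∩Patch 2| = 33.1364.
|Patch 1∩Patch 3| = 8.2227.
|Patch 2∩Patch 3| = 34.425.
|Patch 1∩Patch 2∩Patch 3| = 8.2227.
|Patch 1 ∪ Patch 2 ∪ Patch 3| = 207 − 75.784 + 8.2227 = 139.44.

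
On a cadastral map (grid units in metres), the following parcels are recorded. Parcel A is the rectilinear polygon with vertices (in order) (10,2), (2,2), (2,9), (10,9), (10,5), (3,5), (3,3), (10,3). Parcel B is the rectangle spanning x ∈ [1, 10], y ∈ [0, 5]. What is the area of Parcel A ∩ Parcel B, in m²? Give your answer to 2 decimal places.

10.00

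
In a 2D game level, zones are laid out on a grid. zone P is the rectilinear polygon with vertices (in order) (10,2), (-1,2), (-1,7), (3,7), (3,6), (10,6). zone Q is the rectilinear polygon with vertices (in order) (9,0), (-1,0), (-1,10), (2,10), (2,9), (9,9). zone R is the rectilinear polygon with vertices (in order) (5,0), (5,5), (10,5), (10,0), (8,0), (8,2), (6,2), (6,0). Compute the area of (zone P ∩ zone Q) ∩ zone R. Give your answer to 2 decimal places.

12.00

The region (zone P ∩ zone Q) ∩ zone R is the polygon with vertices (9,2), (8,2), (6,2), (5,2), (5,5), (9,5).
By the shoelace formula its area is 12.00.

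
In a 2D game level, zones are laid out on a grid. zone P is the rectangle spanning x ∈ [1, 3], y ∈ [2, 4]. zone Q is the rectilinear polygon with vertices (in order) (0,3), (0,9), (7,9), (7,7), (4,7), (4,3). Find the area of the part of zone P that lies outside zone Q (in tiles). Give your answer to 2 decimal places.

|zone P| = 4, |zone P∩zone Q| = 2.
|zone P ∖ zone Q| = |zone P| − |zone P∩zone Q| = 4 − 2 = 2.00.

2.00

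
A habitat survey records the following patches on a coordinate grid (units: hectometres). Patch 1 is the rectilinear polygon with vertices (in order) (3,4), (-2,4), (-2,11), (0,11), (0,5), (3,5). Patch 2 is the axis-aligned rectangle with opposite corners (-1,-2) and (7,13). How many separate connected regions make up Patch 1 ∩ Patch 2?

Patch 1 ∩ Patch 2 is a single connected region.

1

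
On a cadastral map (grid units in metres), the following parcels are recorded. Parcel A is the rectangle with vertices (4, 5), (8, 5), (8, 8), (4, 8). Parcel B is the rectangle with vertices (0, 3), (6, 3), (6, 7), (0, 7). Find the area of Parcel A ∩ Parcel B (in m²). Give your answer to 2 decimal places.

4.00

|Parcel A∩Parcel B|: x∈[4,6], y∈[5,7] → 2·2 = 4.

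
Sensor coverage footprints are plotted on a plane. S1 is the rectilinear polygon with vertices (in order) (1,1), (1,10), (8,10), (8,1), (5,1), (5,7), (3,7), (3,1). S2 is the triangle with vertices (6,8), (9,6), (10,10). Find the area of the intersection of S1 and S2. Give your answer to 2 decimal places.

The intersection is the polygon with vertices (8,6.667), (6,8), (8,9).
By the shoelace formula its area is 2.33.

2.33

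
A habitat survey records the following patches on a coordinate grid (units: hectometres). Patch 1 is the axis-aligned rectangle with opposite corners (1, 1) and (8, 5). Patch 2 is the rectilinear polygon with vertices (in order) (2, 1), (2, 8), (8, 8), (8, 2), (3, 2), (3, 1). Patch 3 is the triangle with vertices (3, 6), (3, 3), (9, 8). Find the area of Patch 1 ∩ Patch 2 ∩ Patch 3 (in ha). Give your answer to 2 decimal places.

The intersection is the polygon with vertices (5.4,5), (3,3), (3,5).
By the shoelace formula its area is 2.40.

2.40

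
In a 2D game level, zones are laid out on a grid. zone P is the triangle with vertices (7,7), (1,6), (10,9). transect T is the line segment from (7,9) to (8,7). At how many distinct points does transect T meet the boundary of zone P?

2

The segment meets the boundary at (7.75,7.5), (7.429,8.143).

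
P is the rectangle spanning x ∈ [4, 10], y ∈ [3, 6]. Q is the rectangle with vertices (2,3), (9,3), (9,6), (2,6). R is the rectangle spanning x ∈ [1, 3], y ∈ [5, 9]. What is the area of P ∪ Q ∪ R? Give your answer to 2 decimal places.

By inclusion–exclusion:
Individual areas: |P| = 18, |Q| = 21, |R| = 8.
|P∩Q|: x∈[4,9], y∈[3,6] → 5·3 = 15.
|P∩R| = 0 (no overlap).
|Q∩R|: x∈[2,3], y∈[5,6] → 1·1 = 1.
|P∩Q∩R| = 0.
|P ∪ Q ∪ R| = 47 − 16 + 0 = 31.00.

31.00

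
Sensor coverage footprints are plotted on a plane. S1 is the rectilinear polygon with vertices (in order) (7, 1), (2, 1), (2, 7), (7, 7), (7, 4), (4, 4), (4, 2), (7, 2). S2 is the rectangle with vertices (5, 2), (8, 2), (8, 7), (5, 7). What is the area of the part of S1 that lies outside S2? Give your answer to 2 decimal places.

|S1| = 24, |S1∩S2| = 6.
|S1 ∖ S2| = |S1| − |S1∩S2| = 24 − 6 = 18.00.

18.00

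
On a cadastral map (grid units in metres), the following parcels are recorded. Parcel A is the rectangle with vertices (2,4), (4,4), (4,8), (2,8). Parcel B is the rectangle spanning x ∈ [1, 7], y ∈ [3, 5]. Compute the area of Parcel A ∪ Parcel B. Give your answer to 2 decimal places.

By inclusion–exclusion:
Individual areas: |Parcel A| = 8, |Parcel B| = 12.
|Parcel A∩Parcel B|: x∈[2,4], y∈[4,5] → 2·1 = 2.
|Parcel A ∪ Parcel B| = 20 − 2 = 18.00.

18.00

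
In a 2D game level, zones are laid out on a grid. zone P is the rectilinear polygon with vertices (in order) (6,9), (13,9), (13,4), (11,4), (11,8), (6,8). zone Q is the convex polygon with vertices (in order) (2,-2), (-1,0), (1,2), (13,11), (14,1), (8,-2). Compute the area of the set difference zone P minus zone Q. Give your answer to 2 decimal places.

3.67

|zone P| = 15, |zone P∩zone Q| = 11.3333.
|zone P ∖ zone Q| = |zone P| − |zone P∩zone Q| = 15 − 11.3333 = 3.67.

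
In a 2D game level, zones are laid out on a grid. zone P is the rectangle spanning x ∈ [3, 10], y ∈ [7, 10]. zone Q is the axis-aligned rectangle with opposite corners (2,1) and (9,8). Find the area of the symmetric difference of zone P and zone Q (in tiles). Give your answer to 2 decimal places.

|zone P∩zone Q|: x∈[3,9], y∈[7,8] → 6·1 = 6.
|zone P △ zone Q| = |zone P| + |zone Q| − 2·|zone P∩zone Q| = 21 + 49 − 12 = 58.00.

58.00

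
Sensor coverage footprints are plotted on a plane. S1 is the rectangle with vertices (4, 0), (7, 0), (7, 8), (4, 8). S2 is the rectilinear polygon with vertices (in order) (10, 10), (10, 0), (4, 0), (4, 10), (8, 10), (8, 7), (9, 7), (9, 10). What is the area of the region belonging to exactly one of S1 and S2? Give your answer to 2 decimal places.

33.00

|S1| = 24, |S2| = 57, |S1∩S2| = 24.
|S1 △ S2| = |S1| + |S2| − 2·|S1∩S2| = 24 + 57 − 48 = 33.00.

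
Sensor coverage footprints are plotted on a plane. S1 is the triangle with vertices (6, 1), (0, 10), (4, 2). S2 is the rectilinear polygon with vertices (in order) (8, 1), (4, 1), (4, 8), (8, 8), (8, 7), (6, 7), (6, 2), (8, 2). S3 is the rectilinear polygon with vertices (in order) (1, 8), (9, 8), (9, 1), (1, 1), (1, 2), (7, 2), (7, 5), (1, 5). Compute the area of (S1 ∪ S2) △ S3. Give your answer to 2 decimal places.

|S1 ∪ S2| = 22.
|(S1 ∪ S2) ∩ S3| = 13.75.
|(S1 ∪ S2) △ S3| = 22 + 38 − 27.5 = 32.50.

32.50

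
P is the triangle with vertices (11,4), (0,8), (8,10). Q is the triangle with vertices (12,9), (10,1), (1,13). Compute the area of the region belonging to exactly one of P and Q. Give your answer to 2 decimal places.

|P| = 27, |Q| = 48, |P∩Q| = 18.9531.
|P △ Q| = |P| + |Q| − 2·|P∩Q| = 27 + 48 − 37.9063 = 37.09.

37.09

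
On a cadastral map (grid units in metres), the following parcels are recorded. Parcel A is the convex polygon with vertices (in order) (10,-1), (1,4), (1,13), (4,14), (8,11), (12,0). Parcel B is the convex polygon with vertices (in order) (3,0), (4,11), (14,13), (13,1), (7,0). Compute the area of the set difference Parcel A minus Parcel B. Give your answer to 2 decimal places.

36.26

|Parcel A| = 100, |Parcel A∩Parcel B| = 63.7412.
|Parcel A ∖ Parcel B| = |Parcel A| − |Parcel A∩Parcel B| = 100 − 63.7412 = 36.26.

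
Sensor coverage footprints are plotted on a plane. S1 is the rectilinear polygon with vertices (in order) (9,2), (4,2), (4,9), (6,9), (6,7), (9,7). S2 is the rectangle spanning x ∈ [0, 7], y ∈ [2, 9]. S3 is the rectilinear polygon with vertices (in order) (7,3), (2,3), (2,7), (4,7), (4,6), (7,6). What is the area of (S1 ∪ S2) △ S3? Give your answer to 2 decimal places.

42.00

|S1 ∪ S2| = 59.
|(S1 ∪ S2) ∩ S3| = 17.
|(S1 ∪ S2) △ S3| = 59 + 17 − 34 = 42.00.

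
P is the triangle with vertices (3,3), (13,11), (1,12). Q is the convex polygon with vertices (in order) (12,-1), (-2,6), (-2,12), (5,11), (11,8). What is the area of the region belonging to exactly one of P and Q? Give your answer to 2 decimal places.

82.62

|P| = 53, |Q| = 106, |P∩Q| = 38.1904.
|P △ Q| = |P| + |Q| − 2·|P∩Q| = 53 + 106 − 76.3808 = 82.62.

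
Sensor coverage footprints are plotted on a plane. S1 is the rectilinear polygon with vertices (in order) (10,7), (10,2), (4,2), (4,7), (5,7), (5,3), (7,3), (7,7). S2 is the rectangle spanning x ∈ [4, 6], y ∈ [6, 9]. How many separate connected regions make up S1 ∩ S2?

1

S1 ∩ S2 is a single connected region.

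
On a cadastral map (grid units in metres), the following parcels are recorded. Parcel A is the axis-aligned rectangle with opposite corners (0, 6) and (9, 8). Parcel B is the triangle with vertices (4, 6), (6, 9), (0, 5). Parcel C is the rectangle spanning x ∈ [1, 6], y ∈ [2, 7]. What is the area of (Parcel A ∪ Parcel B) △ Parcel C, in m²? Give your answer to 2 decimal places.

|Parcel A ∪ Parcel B| = 19.6667.
|(Parcel A ∪ Parcel B) ∩ Parcel C| = 6.0417.
|(Parcel A ∪ Parcel B) △ Parcel C| = 19.6667 + 25 − 12.0833 = 32.58.

32.58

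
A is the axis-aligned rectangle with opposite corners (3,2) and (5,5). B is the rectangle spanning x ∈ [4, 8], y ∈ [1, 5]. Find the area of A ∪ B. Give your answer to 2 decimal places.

19.00

By inclusion–exclusion:
Individual areas: |A| = 6, |B| = 16.
|A∩B|: x∈[4,5], y∈[2,5] → 1·3 = 3.
|A ∪ B| = 22 − 3 = 19.00.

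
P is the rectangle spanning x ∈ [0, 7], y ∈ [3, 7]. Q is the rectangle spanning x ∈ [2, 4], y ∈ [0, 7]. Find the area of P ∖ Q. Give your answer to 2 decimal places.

20.00

|P∩Q|: x∈[2,4], y∈[3,7] → 2·4 = 8.
|P| = 28.
|P ∖ Q| = |P| − |P∩Q| = 28 − 8 = 20.00.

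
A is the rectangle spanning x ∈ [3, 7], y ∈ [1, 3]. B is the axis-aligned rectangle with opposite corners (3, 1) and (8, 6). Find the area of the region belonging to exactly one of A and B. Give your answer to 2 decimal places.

17.00

|A∩B|: x∈[3,7], y∈[1,3] → 4·2 = 8.
|A △ B| = |A| + |B| − 2·|A∩B| = 8 + 25 − 16 = 17.00.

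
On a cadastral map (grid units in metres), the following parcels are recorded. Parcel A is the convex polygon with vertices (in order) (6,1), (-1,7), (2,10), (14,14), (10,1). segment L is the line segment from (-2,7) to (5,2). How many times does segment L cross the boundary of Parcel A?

The segment meets the boundary at (4,2.714).

1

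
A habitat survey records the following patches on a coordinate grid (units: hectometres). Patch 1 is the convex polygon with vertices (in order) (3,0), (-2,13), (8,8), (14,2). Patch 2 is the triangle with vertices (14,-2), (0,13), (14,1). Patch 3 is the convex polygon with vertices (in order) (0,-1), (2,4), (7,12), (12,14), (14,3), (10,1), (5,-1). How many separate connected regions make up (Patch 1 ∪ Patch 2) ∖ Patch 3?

(Patch 1 ∪ Patch 2) ∖ Patch 3 splits into 2 disjoint pieces (area 28.7995, area 7.14).

2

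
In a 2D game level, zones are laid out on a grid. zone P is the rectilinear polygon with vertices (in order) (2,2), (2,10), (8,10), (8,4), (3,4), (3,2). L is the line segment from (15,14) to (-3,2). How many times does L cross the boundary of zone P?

2

The segment meets the boundary at (2,5.333), (8,9.333).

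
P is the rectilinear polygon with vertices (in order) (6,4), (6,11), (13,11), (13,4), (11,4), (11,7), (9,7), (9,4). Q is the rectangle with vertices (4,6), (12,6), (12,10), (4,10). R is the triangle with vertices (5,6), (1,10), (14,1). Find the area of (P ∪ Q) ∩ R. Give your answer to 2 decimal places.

4.58

The region (P ∪ Q) ∩ R is the polygon with vertices (5,6), (4,7), (4,7.923), (9,4.462), (9,4), (8.6,4), (6,5.444), (6,6).
By the shoelace formula its area is 4.58.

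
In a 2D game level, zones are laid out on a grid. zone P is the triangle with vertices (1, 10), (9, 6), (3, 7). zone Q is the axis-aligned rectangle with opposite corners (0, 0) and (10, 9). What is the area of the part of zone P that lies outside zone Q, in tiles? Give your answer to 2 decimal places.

0.67

|zone P| = 8, |zone P∩zone Q| = 7.3333.
|zone P ∖ zone Q| = |zone P| − |zone P∩zone Q| = 8 − 7.3333 = 0.67.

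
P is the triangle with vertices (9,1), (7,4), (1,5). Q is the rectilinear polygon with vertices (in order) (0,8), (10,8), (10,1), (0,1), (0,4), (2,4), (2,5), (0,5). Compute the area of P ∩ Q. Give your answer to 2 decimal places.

7.83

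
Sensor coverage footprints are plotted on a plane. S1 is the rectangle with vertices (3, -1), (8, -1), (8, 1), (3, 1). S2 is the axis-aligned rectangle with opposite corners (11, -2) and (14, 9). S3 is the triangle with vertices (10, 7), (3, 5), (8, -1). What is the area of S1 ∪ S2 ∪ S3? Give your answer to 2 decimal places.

67.33

By inclusion–exclusion:
Individual areas: |S1| = 10, |S2| = 33, |S3| = 26.
|S1∩S2| = 0 (no overlap).
|S1∩S3| = 1.6667.
|S2∩S3| = 0.
|S1∩S2∩S3| = 0.
|S1 ∪ S2 ∪ S3| = 69 − 1.6667 + 0 = 67.33.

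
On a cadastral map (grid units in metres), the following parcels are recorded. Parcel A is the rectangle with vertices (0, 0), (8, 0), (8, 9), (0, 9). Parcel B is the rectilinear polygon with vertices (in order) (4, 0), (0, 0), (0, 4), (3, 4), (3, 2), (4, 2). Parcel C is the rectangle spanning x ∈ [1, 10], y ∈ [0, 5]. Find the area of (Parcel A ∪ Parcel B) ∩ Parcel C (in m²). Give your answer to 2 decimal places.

35.00

The region (Parcel A ∪ Parcel B) ∩ Parcel C is the polygon with vertices (8,0), (4,0), (1,0), (1,5), (8,5).
By the shoelace formula its area is 35.00.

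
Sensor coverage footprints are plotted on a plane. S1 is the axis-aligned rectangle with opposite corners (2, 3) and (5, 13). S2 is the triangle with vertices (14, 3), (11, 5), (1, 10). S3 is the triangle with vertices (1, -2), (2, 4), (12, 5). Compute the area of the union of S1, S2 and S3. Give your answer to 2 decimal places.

By inclusion–exclusion:
Individual areas: |S1| = 30, |S2| = 2.5, |S3| = 29.5.
|S1∩S2| = 0.2885.
|S1∩S3| = 3.45.
|S2∩S3| = 0.1853.
|S1∩S2∩S3| = 0.
|S1 ∪ S2 ∪ S3| = 62 − 3.9238 + 0 = 58.08.

58.08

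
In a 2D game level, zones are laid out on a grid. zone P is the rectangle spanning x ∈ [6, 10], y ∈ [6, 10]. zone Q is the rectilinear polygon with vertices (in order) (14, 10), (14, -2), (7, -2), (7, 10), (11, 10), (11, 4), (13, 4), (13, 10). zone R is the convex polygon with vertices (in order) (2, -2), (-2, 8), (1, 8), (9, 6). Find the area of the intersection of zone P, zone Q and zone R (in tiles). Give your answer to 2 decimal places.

0.50

The intersection is the polygon with vertices (7,6), (7,6.5), (9,6).
By the shoelace formula its area is 0.50.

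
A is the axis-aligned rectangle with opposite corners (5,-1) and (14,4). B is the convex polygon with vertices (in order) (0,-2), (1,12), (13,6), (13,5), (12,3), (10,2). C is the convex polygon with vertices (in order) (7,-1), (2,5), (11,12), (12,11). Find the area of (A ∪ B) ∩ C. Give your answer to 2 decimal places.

The region (A ∪ B) ∩ C is the polygon with vertices (10.448,7.276), (7,-1), (2,5), (7.087,8.957).
By the shoelace formula its area is 41.96.

41.96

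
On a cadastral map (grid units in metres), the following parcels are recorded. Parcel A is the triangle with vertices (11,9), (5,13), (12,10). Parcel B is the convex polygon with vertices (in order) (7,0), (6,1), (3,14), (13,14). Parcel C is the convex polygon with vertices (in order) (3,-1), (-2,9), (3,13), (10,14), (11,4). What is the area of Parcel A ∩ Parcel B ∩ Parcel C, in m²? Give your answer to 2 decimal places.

The intersection is the polygon with vertices (10.328,10.716), (10.464,9.357), (5,13).
By the shoelace formula its area is 3.47.

3.47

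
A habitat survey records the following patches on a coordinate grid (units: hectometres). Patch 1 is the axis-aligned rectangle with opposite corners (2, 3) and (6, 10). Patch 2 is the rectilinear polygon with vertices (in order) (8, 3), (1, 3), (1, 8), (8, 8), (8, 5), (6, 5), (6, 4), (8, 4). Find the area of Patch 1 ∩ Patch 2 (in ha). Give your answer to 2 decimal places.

The intersection is the polygon with vertices (6,3), (2,3), (2,8), (6,8), (6,5), (6,4).
By the shoelace formula its area is 20.00.

20.00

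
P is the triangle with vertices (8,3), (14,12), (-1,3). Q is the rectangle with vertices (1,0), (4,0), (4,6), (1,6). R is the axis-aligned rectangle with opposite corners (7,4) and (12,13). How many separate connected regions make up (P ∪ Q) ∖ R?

(P ∪ Q) ∖ R splits into 2 disjoint pieces (area 1.8, area 32.2333).

2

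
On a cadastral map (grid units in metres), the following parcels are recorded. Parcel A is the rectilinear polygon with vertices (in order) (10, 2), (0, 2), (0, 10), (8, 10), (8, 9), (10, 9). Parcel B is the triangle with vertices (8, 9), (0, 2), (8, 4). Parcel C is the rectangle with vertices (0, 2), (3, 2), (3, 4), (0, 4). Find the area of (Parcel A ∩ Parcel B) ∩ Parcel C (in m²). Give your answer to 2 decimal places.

The region (Parcel A ∩ Parcel B) ∩ Parcel C is the polygon with vertices (0,2), (2.286,4), (3,4), (3,2.75).
By the shoelace formula its area is 2.59.

2.59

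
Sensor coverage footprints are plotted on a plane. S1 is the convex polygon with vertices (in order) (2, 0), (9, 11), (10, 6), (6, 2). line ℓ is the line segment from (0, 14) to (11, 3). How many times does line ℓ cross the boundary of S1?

The segment meets the boundary at (9,5), (6.667,7.333).

2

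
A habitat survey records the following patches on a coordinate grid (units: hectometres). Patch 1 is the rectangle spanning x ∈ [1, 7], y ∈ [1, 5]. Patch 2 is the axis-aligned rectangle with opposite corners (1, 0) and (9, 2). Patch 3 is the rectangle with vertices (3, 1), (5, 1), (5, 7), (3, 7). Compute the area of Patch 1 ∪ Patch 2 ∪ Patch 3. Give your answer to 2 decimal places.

By inclusion–exclusion:
Individual areas: |Patch 1| = 24, |Patch 2| = 16, |Patch 3| = 12.
|Patch 1∩Patch 2|: x∈[1,7], y∈[1,2] → 6·1 = 6.
|Patch 1∩Patch 3|: x∈[3,5], y∈[1,5] → 2·4 = 8.
|Patch 2∩Patch 3|: x∈[3,5], y∈[1,2] → 2·1 = 2.
|Patch 1∩Patch 2∩Patch 3| = 2.
|Patch 1 ∪ Patch 2 ∪ Patch 3| = 52 − 16 + 2 = 38.00.

38.00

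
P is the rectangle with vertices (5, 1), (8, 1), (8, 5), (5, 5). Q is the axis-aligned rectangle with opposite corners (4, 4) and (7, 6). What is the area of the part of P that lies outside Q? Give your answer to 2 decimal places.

10.00

|P∩Q|: x∈[5,7], y∈[4,5] → 2·1 = 2.
|P| = 12.
|P ∖ Q| = |P| − |P∩Q| = 12 − 2 = 10.00.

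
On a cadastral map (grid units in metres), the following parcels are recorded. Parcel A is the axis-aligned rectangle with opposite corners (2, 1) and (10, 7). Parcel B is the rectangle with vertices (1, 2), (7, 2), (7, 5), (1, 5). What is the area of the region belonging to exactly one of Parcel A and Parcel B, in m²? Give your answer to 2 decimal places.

36.00

|Parcel A∩Parcel B|: x∈[2,7], y∈[2,5] → 5·3 = 15.
|Parcel A △ Parcel B| = |Parcel A| + |Parcel B| − 2·|Parcel A∩Parcel B| = 48 + 18 − 30 = 36.00.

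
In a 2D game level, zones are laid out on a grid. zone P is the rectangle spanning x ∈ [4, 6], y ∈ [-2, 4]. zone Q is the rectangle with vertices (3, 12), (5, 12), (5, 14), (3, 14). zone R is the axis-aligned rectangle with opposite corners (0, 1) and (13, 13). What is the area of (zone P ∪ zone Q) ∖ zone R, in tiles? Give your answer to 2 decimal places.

|zone P ∪ zone Q| = 16.
|(zone P ∪ zone Q) ∩ zone R| = 8.
|(zone P ∪ zone Q) ∖ zone R| = 16 − 8 = 8.00.

8.00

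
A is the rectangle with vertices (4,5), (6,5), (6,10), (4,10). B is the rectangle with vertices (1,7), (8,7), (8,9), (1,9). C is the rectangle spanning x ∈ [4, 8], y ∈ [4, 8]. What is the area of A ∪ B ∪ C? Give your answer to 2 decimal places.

28.00

By inclusion–exclusion:
Individual areas: |A| = 10, |B| = 14, |C| = 16.
|A∩B|: x∈[4,6], y∈[7,9] → 2·2 = 4.
|A∩C|: x∈[4,6], y∈[5,8] → 2·3 = 6.
|B∩C|: x∈[4,8], y∈[7,8] → 4·1 = 4.
|A∩B∩C| = 2.
|A ∪ B ∪ C| = 40 − 14 + 2 = 28.00.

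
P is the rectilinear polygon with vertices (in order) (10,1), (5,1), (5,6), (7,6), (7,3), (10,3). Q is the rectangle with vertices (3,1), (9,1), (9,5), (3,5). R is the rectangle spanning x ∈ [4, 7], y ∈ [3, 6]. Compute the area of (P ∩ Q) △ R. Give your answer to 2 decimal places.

13.00

|P ∩ Q| = 12.
|(P ∩ Q) ∩ R| = 4.
|(P ∩ Q) △ R| = 12 + 9 − 8 = 13.00.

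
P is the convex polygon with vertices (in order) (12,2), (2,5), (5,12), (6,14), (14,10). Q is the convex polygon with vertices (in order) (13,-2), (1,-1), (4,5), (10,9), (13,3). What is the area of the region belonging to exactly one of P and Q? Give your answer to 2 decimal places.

109.04

|P| = 87.5, |Q| = 84, |P∩Q| = 31.2283.
|P △ Q| = |P| + |Q| − 2·|P∩Q| = 87.5 + 84 − 62.4565 = 109.04.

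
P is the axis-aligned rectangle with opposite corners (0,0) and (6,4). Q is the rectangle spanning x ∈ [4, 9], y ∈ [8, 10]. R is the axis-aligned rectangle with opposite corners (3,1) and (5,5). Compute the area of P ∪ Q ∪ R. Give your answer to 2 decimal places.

By inclusion–exclusion:
Individual areas: |P| = 24, |Q| = 10, |R| = 8.
|P∩Q| = 0 (no overlap).
|P∩R|: x∈[3,5], y∈[1,4] → 2·3 = 6.
|Q∩R| = 0 (no overlap).
|P∩Q∩R| = 0.
|P ∪ Q ∪ R| = 42 − 6 + 0 = 36.00.

36.00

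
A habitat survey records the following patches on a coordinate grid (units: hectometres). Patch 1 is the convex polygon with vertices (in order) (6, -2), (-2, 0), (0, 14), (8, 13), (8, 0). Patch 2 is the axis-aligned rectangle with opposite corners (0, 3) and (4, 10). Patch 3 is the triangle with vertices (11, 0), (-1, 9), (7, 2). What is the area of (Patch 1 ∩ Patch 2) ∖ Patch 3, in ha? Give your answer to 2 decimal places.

26.50

|Patch 1 ∩ Patch 2| = 28.
|(Patch 1 ∩ Patch 2) ∩ Patch 3| = 1.5.
|(Patch 1 ∩ Patch 2) ∖ Patch 3| = 28 − 1.5 = 26.50.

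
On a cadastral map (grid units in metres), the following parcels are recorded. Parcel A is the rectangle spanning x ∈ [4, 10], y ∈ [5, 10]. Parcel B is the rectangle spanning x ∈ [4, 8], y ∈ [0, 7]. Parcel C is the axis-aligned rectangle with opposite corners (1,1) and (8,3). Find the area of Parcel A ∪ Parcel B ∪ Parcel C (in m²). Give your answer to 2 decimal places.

By inclusion–exclusion:
Individual areas: |Parcel A| = 30, |Parcel B| = 28, |Parcel C| = 14.
|Parcel A∩Parcel B|: x∈[4,8], y∈[5,7] → 4·2 = 8.
|Parcel A∩Parcel C| = 0 (no overlap).
|Parcel B∩Parcel C|: x∈[4,8], y∈[1,3] → 4·2 = 8.
|Parcel A∩Parcel B∩Parcel C| = 0.
|Parcel A ∪ Parcel B ∪ Parcel C| = 72 − 16 + 0 = 56.00.

56.00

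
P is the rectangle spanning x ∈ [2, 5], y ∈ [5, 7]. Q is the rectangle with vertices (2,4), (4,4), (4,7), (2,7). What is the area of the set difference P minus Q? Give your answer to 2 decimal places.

2.00

|P∩Q|: x∈[2,4], y∈[5,7] → 2·2 = 4.
|P| = 6.
|P ∖ Q| = |P| − |P∩Q| = 6 − 4 = 2.00.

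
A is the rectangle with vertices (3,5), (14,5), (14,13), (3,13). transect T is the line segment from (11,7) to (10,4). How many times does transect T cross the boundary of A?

The segment meets the boundary at (10.333,5).

1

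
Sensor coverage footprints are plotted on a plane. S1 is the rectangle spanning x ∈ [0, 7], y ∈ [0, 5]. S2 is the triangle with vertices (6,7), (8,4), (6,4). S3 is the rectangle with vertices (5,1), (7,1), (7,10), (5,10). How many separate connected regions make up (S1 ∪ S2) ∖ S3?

2

(S1 ∪ S2) ∖ S3 splits into 2 disjoint pieces (area 27, area 0.75).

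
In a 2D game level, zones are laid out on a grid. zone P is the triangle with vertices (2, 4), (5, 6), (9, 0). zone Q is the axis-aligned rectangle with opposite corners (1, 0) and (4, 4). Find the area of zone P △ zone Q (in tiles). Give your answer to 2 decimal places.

22.71

|zone P| = 13, |zone Q| = 12, |zone P∩zone Q| = 1.1429.
|zone P △ zone Q| = |zone P| + |zone Q| − 2·|zone P∩zone Q| = 13 + 12 − 2.2857 = 22.71.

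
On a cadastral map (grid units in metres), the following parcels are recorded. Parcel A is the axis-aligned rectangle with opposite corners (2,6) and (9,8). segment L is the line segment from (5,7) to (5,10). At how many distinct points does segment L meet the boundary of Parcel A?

1

The segment meets the boundary at (5,8).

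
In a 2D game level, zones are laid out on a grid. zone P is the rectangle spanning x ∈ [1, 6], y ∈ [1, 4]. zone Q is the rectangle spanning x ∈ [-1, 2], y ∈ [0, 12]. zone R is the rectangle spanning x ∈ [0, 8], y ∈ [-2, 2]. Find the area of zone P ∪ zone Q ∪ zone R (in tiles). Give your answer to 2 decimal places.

By inclusion–exclusion:
Individual areas: |zone P| = 15, |zone Q| = 36, |zone R| = 32.
|zone P∩zone Q|: x∈[1,2], y∈[1,4] → 1·3 = 3.
|zone P∩zone R|: x∈[1,6], y∈[1,2] → 5·1 = 5.
|zone Q∩zone R|: x∈[0,2], y∈[0,2] → 2·2 = 4.
|zone P∩zone Q∩zone R| = 1.
|zone P ∪ zone Q ∪ zone R| = 83 − 12 + 1 = 72.00.

72.00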